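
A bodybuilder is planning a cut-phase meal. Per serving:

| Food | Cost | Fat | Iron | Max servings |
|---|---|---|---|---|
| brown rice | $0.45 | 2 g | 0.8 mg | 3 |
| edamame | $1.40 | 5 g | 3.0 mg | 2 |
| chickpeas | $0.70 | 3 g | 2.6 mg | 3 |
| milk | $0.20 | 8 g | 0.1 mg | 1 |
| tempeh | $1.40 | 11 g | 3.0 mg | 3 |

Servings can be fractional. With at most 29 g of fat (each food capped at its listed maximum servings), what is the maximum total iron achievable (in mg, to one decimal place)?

Iron per g fat: chickpeas 0.8667, edamame 0.6, brown rice 0.4, tempeh 0.2727, milk 0.0125.
Take 3 servings of chickpeas: uses 9 g fat, +7.8 mg iron (running total 7.8 mg).
Take 2 servings of edamame: uses 10 g fat, +6.0 mg iron (running total 13.8 mg).
Take 3 servings of brown rice: uses 6 g fat, +2.4 mg iron (running total 16.2 mg).
Take 0.3636 servings of tempeh: uses 4 g fat, +1.1 mg iron (running total 17.3 mg).
Greedy by best ratio exhausts the fat allowance optimally: 17.3 mg.

17.3 mg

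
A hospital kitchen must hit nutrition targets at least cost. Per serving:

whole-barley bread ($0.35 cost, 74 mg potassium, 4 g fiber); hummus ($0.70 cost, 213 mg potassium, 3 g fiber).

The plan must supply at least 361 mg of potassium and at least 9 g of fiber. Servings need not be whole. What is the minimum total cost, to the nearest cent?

$1.33

At the optimum either one food covers both requirements or two foods hit both targets exactly; no other combination can be cheaper.
whole-barley bread only: max(361/74, 9/4) = 4.878 servings → $1.71.
hummus only: max(361/213, 9/3) = 3 servings → $2.10.
whole-barley bread + hummus with both tight: 1.324 servings and 1.235 servings → $1.33.
Cheapest feasible corner: $1.33.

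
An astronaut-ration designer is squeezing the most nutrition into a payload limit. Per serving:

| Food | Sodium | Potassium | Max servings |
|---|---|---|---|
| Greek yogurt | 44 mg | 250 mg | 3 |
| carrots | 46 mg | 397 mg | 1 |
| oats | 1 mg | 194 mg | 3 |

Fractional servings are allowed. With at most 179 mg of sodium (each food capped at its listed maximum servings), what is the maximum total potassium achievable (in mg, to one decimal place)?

1717.6 mg

Potassium per mg sodium: oats 194, carrots 8.63, Greek yogurt 5.682.
Take 3 servings of oats: uses 3 mg sodium, +582.0 mg potassium (running total 582.0 mg).
Take 1 serving of carrots: uses 46 mg sodium, +397.0 mg potassium (running total 979.0 mg).
Take 2.955 servings of Greek yogurt: uses 130 mg sodium, +738.6 mg potassium (running total 1717.6 mg).
Filling greedily by potassium-per-mg sodium is optimal for one linear limit, giving 1717.6 mg.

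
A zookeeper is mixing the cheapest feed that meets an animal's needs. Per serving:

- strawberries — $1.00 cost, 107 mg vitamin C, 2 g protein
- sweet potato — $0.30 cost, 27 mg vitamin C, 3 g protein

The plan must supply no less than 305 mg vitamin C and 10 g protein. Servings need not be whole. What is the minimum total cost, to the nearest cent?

For a min-cost LP with two ≥-constraints, a basic feasible solution has at most two positive variables.
strawberries only: max(305/107, 10/2) = 5 servings → $5.00.
sweet potato only: max(305/27, 10/3) = 11.3 servings → $3.39.
strawberries + sweet potato with both tight: 2.416 servings and 1.723 servings → $2.93.
The minimum over all feasible corners is $2.93.

$2.93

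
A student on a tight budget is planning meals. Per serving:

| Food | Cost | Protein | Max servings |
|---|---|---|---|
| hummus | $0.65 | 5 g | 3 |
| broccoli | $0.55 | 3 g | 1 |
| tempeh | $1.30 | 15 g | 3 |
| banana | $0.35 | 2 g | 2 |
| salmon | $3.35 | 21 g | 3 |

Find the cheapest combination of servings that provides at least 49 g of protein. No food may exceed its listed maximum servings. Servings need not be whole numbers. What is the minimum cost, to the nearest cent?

Cost per g of protein: tempeh $0.0867, hummus $0.1300, salmon $0.1595, banana $0.1750, broccoli $0.1833.
Take 3 servings of tempeh: +45.0 g protein for $3.90 (total $3.90, still need 4.0 g).
Take 0.8 servings of hummus: +4.0 g protein for $0.52 (total $4.42, still need 0.0 g).
Greedy by cheapest-per-g is optimal for a single linear constraint, so the minimum cost is $4.42.

$4.42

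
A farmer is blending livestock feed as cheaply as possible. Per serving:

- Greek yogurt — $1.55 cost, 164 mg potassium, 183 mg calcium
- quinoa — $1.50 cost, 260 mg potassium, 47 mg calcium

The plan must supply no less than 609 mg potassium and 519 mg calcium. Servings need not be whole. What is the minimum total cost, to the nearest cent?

An LP optimum is at a vertex; with two nutrient constraints at most two foods are used. Check each candidate.
Greek yogurt only: max(609/164, 519/183) = 3.713 servings → $5.76.
quinoa only: max(609/260, 519/47) = 11.04 servings → $16.56.
Greek yogurt + quinoa with both tight: 2.666 servings and 0.6604 servings → $5.12.
The minimum over all feasible corners is $5.12.

$5.12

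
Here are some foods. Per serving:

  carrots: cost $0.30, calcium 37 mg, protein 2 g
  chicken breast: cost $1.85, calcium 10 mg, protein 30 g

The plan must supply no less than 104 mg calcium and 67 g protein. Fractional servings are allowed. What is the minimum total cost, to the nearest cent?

$4.53

Two binding constraints pin down two serving amounts, so the optimal mix uses at most two foods. The candidates are each food alone (scaled to the tighter of calcium/protein) and each pair with both constraints tight.
carrots only: max(104/37, 67/2) = 33.5 servings → $10.05.
chicken breast only: max(104/10, 67/30) = 10.4 servings → $19.24.
carrots + chicken breast with both tight: 2.248 servings and 2.083 servings → $4.53.
Cheapest feasible corner: $4.53.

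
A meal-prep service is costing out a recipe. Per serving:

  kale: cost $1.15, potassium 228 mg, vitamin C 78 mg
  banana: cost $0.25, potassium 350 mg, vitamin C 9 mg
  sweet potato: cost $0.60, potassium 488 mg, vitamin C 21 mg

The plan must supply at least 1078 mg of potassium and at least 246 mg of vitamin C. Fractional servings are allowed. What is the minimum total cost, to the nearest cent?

$3.76

For a min-cost LP with two ≥-constraints, a basic feasible solution has at most two positive variables.
kale only: max(1078/228, 246/78) = 4.728 servings → $5.44.
banana only: max(1078/350, 246/9) = 27.33 servings → $6.83.
sweet potato only: max(1078/488, 246/21) = 11.71 servings → $7.03.
kale + banana with both tight: 3.026 servings and 1.109 servings → $3.76.
kale + sweet potato with both tight: 2.927 servings and 0.8413 servings → $3.87.
banana + sweet potato with both targets exact would need a negative amount; discard.
The minimum over all feasible corners is $3.76.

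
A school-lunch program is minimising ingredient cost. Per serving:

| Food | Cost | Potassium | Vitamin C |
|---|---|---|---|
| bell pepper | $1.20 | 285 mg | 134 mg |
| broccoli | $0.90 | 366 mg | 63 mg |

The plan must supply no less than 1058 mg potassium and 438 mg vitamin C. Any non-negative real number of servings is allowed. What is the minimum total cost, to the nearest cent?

At the optimum either one food covers both requirements or two foods hit both targets exactly; no other combination can be cheaper.
bell pepper only: max(1058/285, 438/134) = 3.712 servings → $4.45.
broccoli only: max(1058/366, 438/63) = 6.952 servings → $6.26.
bell pepper + broccoli with both tight: 3.012 servings and 0.545 servings → $4.11.
So the least-cost plan costs $4.11.

$4.11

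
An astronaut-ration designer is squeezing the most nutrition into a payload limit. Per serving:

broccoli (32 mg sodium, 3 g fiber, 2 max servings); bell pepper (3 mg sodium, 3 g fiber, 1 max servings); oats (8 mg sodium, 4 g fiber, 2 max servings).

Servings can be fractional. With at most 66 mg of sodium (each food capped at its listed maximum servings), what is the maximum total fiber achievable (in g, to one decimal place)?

Fiber per mg sodium: bell pepper 1, oats 0.5, broccoli 0.09375.
Take 1 serving of bell pepper: uses 3 mg sodium, +3.0 g fiber (running total 3.0 g).
Take 2 servings of oats: uses 16 mg sodium, +8.0 g fiber (running total 11.0 g).
Take 1.469 servings of broccoli: uses 47 mg sodium, +4.4 g fiber (running total 15.4 g).
Filling greedily by fiber-per-mg sodium is optimal for one linear limit, giving 15.4 g.

15.4 g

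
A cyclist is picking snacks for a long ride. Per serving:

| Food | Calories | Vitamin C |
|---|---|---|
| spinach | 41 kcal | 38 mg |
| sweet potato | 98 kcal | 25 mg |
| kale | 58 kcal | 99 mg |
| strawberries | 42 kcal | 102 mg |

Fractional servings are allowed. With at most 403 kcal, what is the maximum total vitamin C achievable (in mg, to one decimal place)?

978.7 mg

Vitamin C per kcal: strawberries 2.429, kale 1.707, spinach 0.9268, sweet potato 0.2551.
With no serving limits, spend the whole calories allowance on strawberries: 403 kcal / 42 kcal × 102 mg = 978.7 mg.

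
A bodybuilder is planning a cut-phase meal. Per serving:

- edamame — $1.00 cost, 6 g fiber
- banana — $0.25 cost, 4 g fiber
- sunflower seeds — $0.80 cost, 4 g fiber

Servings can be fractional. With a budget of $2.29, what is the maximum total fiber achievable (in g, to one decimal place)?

36.6 g

Fiber per dollar: banana 16, edamame 6, sunflower seeds 5.
With no serving limits, spend the whole cost allowance on banana: $2.29 / $0.25 × 4 g = 36.6 g.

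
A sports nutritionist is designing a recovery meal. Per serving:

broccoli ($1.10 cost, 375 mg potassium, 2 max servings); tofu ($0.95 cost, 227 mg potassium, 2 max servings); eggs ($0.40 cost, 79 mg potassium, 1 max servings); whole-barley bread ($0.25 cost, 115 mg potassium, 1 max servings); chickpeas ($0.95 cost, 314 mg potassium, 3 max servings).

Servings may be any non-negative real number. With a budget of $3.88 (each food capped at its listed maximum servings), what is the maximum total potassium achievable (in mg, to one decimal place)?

1337.7 mg

Potassium per dollar: whole-barley bread 460, broccoli 340.9, chickpeas 330.5, tofu 238.9, eggs 197.5.
Take 1 serving of whole-barley bread: spends $0.25, +115.0 mg potassium (running total 115.0 mg).
Take 2 servings of broccoli: spends $2.20, +750.0 mg potassium (running total 865.0 mg).
Take 1.505 servings of chickpeas: spends $1.43, +472.7 mg potassium (running total 1337.7 mg).
Filling greedily by potassium-per-dollar is optimal for one linear limit, giving 1337.7 mg.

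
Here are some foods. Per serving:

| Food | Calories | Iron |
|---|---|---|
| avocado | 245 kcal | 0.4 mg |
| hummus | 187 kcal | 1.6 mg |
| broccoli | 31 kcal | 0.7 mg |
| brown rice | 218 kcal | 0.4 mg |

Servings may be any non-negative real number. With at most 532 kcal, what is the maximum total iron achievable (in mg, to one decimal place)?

12.0 mg

Iron per kcal: broccoli 0.02258, hummus 0.008556, brown rice 0.001835, avocado 0.001633.
With no serving limits, spend the whole calories allowance on broccoli: 532 kcal / 31 kcal × 0.7 mg = 12.0 mg.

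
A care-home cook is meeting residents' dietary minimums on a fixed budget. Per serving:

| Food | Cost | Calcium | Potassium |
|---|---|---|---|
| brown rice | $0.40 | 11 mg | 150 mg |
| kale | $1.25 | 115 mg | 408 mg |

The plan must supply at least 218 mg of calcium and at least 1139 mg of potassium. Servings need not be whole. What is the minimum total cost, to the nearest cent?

brown rice only: max(218/11, 1139/150) = 19.82 servings → $7.93.
kale only: max(218/115, 1139/408) = 2.792 servings → $3.49.
brown rice + kale with both tight: 3.294 servings and 1.581 servings → $3.29.
Cheapest feasible corner: $3.29.

$3.29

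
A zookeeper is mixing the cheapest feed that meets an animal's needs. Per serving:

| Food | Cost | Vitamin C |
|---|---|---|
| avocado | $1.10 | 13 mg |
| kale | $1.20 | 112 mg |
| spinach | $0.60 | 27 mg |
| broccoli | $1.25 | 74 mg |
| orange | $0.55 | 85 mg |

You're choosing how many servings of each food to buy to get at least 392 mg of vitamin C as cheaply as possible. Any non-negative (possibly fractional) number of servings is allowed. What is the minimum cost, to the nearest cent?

Cost per mg of vitamin C: orange $0.0065, kale $0.0107, broccoli $0.0169, spinach $0.0222, avocado $0.0846.
With no serving limits, use only orange: 392 mg / 85 mg = 4.612 servings × $0.55 = $2.54.

$2.54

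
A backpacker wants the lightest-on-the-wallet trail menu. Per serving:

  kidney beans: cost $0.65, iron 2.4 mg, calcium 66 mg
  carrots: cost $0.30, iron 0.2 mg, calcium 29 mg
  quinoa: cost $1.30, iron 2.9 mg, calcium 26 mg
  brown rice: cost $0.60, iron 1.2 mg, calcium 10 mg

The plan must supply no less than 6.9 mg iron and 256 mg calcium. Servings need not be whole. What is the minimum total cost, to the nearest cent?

Check every corner: each single food scaled to meet both minima, and each pair solved so both constraints bind.
kidney beans only: max(6.9/2.4, 256/66) = 3.879 servings → $2.52.
carrots only: max(6.9/0.2, 256/29) = 34.5 servings → $10.35.
quinoa only: max(6.9/2.9, 256/26) = 9.846 servings → $12.80.
brown rice only: max(6.9/1.2, 256/10) = 25.6 servings → $15.36.
kidney beans + carrots with both tight: 2.64 servings and 2.819 servings → $2.56.
kidney beans + quinoa: the both-tight solution has a negative serving — not a feasible corner.
kidney beans + brown rice: the both-tight solution has a negative serving — not a feasible corner.
carrots + quinoa with both tight: 7.136 servings and 1.887 servings → $4.59.
carrots + brown rice with both tight: 7.262 servings and 4.54 servings → $4.90.
quinoa + brown rice with both targets exact would need a negative amount; discard.
So the least-cost plan costs $2.52.

$2.52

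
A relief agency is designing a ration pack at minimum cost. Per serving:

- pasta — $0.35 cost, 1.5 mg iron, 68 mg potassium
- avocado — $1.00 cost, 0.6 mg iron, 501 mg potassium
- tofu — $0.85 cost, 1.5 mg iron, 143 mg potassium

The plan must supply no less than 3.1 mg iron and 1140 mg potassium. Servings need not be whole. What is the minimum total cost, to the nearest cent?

$2.54

Two binding constraints pin down two serving amounts, so the optimal mix uses at most two foods. The candidates are each food alone (scaled to the tighter of iron/potassium) and each pair with both constraints tight.
pasta only: max(3.1/1.5, 1140/68) = 16.76 servings → $5.87.
avocado only: max(3.1/0.6, 1140/501) = 5.167 servings → $5.17.
tofu only: max(3.1/1.5, 1140/143) = 7.972 servings → $6.78.
pasta + avocado with both tight: 1.223 servings and 2.109 servings → $2.54.
pasta + tofu: the both-tight solution has a negative serving — not a feasible corner.
avocado + tofu with both tight: 1.903 servings and 1.306 servings → $3.01.
Cheapest feasible corner: $2.54.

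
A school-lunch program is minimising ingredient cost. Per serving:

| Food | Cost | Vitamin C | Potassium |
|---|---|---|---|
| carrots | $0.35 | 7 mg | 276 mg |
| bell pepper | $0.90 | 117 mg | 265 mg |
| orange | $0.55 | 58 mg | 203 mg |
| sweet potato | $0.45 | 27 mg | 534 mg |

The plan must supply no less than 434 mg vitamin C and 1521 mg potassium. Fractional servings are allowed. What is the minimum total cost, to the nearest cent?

$3.61

carrots only: max(434/7, 1521/276) = 62 servings → $21.70.
bell pepper only: max(434/117, 1521/265) = 5.74 servings → $5.17.
orange only: max(434/58, 1521/203) = 7.493 servings → $4.12.
sweet potato only: max(434/27, 1521/534) = 16.07 servings → $7.23.
carrots + bell pepper with both tight: 2.068 servings and 3.586 servings → $3.95.
carrots + orange with both tight: 0.007952 servings and 7.482 servings → $4.12.
carrots + sweet potato with both targets exact would need a negative amount; discard.
bell pepper + orange: intersection lies outside the first quadrant.
bell pepper + sweet potato with both tight: 3.447 servings and 1.138 servings → $3.61.
orange + sweet potato with both tight: 7.481 servings and 0.004551 servings → $4.12.
Cheapest feasible corner: $3.61.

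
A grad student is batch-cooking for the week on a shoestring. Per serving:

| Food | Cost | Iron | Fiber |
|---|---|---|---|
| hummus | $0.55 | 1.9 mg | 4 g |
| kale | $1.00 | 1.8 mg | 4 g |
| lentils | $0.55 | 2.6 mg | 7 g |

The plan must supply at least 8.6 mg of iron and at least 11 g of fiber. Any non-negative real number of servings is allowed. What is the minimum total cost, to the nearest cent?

At the optimum either one food covers both requirements or two foods hit both targets exactly; no other combination can be cheaper.
hummus only: max(8.6/1.9, 11/4) = 4.526 servings → $2.49.
kale only: max(8.6/1.8, 11/4) = 4.778 servings → $4.78.
lentils only: max(8.6/2.6, 11/7) = 3.308 servings → $1.82.
hummus + kale: the both-tight solution has a negative serving — not a feasible corner.
hummus + lentils: the both-tight solution has a negative serving — not a feasible corner.
kale + lentils: intersection lies outside the first quadrant.
The minimum over all feasible corners is $1.82.

$1.82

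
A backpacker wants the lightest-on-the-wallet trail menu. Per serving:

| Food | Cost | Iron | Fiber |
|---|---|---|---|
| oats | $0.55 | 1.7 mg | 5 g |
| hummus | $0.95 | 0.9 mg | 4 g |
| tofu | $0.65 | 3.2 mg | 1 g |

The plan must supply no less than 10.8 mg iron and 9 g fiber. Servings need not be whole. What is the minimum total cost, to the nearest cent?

The cheapest plan sits at a corner of the feasible region — with two constraints it uses at most two foods.
oats only: max(10.8/1.7, 9/5) = 6.353 servings → $3.49.
hummus only: max(10.8/0.9, 9/4) = 12 servings → $11.40.
tofu only: max(10.8/3.2, 9/1) = 9 servings → $5.85.
oats + hummus: the both-tight solution has a negative serving — not a feasible corner.
oats + tofu with both tight: 1.259 servings and 2.706 servings → $2.45.
hummus + tofu with both tight: 1.513 servings and 2.95 servings → $3.35.
The minimum over all feasible corners is $2.45.

$2.45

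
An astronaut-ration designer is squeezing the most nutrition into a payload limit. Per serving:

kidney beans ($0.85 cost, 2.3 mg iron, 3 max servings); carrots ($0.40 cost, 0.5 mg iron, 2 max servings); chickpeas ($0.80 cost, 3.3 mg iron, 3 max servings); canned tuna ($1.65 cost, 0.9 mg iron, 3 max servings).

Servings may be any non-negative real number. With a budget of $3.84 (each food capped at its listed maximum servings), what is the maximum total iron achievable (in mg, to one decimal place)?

Iron per dollar: chickpeas 4.125, kidney beans 2.706, carrots 1.25, canned tuna 0.5455.
Take 3 servings of chickpeas: spends $2.40, +9.9 mg iron (running total 9.9 mg).
Take 1.694 servings of kidney beans: spends $1.44, +3.9 mg iron (running total 13.8 mg).
Greedy by best ratio exhausts the cost allowance optimally: 13.8 mg.

13.8 mg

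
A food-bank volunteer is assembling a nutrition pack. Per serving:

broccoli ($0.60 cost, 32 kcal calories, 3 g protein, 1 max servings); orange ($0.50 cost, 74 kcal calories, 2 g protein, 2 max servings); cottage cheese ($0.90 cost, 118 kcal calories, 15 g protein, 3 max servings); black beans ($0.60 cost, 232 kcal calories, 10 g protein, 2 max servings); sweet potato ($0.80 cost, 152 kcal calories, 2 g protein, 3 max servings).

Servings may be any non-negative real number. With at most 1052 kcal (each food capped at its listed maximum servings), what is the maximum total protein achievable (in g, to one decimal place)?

72.7 g

Protein per kcal: cottage cheese 0.1271, broccoli 0.09375, black beans 0.0431, orange 0.02703, sweet potato 0.01316.
Take 3 servings of cottage cheese: uses 354 kcal, +45.0 g protein (running total 45.0 g).
Take 1 serving of broccoli: uses 32 kcal, +3.0 g protein (running total 48.0 g).
Take 2 servings of black beans: uses 464 kcal, +20.0 g protein (running total 68.0 g).
Take 2 servings of orange: uses 148 kcal, +4.0 g protein (running total 72.0 g).
Take 0.3553 servings of sweet potato: uses 54 kcal, +0.7 g protein (running total 72.7 g).
Filling greedily by protein-per-kcal is optimal for one linear limit, giving 72.7 g.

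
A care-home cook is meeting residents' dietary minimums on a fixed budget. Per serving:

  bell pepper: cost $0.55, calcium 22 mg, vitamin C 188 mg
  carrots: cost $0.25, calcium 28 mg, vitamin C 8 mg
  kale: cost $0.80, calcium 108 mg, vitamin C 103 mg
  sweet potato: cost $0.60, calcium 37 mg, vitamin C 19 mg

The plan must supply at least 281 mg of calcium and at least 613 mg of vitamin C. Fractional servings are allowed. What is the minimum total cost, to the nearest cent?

$2.88

Check every corner: each single food scaled to meet both minima, and each pair solved so both constraints bind.
bell pepper only: max(281/22, 613/188) = 12.77 servings → $7.03.
carrots only: max(281/28, 613/8) = 76.62 servings → $19.16.
kale only: max(281/108, 613/103) = 5.951 servings → $4.76.
sweet potato only: max(281/37, 613/19) = 32.26 servings → $19.36.
bell pepper + carrots with both tight: 2.932 servings and 7.732 servings → $3.55.
bell pepper + kale with both tight: 2.066 servings and 2.181 servings → $2.88.
bell pepper + sweet potato with both tight: 2.652 servings and 6.017 servings → $5.07.
carrots + kale: intersection lies outside the first quadrant.
carrots + sweet potato: intersection lies outside the first quadrant.
kale + sweet potato: intersection lies outside the first quadrant.
The minimum over all feasible corners is $2.88.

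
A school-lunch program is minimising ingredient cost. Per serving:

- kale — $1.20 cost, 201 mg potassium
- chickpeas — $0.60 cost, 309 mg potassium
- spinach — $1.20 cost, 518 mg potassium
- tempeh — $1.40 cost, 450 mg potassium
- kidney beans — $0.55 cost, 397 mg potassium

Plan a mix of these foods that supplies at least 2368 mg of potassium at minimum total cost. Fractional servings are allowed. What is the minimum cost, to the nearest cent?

Cost per mg of potassium: kidney beans $0.0014, chickpeas $0.0019, spinach $0.0023, tempeh $0.0031, kale $0.0060.
With no serving limits, use only kidney beans: 2368 mg / 397 mg = 5.965 servings × $0.55 = $3.28.

$3.28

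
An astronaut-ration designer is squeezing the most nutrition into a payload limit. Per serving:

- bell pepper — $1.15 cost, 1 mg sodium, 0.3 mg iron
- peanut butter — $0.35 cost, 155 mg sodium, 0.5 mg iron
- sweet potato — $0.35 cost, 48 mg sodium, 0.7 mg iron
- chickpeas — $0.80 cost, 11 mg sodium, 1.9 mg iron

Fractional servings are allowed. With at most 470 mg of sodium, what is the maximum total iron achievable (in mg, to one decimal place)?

141.0 mg

Iron per mg sodium: bell pepper 0.3, chickpeas 0.1727, sweet potato 0.01458, peanut butter 0.003226.
With no serving limits, spend the whole sodium allowance on bell pepper: 470 mg / 1 mg × 0.3 mg = 141.0 mg.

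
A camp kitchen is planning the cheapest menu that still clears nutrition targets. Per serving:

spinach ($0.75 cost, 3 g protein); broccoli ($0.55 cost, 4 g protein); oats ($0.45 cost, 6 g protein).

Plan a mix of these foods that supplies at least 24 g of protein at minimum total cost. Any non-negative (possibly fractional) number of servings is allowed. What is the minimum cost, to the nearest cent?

Cost per g of protein: oats $0.0750, broccoli $0.1375, spinach $0.2500.
With no serving limits, use only oats: 24 g / 6 g = 4 servings × $0.45 = $1.80.

$1.80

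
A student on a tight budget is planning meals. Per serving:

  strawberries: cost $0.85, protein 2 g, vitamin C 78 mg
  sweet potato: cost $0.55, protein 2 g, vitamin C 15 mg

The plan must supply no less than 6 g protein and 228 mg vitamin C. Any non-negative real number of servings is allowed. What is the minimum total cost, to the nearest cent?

$2.52

At the optimum either one food covers both requirements or two foods hit both targets exactly; no other combination can be cheaper.
strawberries only: max(6/2, 228/78) = 3 servings → $2.55.
sweet potato only: max(6/2, 228/15) = 15.2 servings → $8.36.
strawberries + sweet potato with both tight: 2.905 servings and 0.09524 servings → $2.52.
The minimum over all feasible corners is $2.52.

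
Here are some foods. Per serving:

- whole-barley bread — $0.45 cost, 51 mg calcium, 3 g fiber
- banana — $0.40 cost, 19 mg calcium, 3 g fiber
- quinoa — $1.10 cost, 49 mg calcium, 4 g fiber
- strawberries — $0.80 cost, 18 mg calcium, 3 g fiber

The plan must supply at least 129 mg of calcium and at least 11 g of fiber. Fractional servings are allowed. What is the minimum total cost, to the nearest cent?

$1.56

With two linear requirements the optimum uses one or two foods; enumerate the corners.
whole-barley bread only: max(129/51, 11/3) = 3.667 servings → $1.65.
banana only: max(129/19, 11/3) = 6.789 servings → $2.72.
quinoa only: max(129/49, 11/4) = 2.75 servings → $3.02.
strawberries only: max(129/18, 11/3) = 7.167 servings → $5.73.
whole-barley bread + banana with both tight: 1.854 servings and 1.812 servings → $1.56.
whole-barley bread + quinoa: intersection lies outside the first quadrant.
whole-barley bread + strawberries with both tight: 1.909 servings and 1.758 servings → $2.27.
banana + quinoa with both tight: 0.3239 servings and 2.507 servings → $2.89.
banana + strawberries: the both-tight solution has a negative serving — not a feasible corner.
quinoa + strawberries with both tight: 2.52 servings and 0.3067 servings → $3.02.
So the least-cost plan costs $1.56.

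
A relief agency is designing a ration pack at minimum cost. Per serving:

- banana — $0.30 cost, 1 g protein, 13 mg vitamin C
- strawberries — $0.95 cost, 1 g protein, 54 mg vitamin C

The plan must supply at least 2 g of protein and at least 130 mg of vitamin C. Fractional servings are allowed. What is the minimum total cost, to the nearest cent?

$2.29

Compare the cost at each extreme point of the feasible region.
banana only: max(2/1, 130/13) = 10 servings → $3.00.
strawberries only: max(2/1, 130/54) = 2.407 servings → $2.29.
banana + strawberries: intersection lies outside the first quadrant.
The minimum over all feasible corners is $2.29.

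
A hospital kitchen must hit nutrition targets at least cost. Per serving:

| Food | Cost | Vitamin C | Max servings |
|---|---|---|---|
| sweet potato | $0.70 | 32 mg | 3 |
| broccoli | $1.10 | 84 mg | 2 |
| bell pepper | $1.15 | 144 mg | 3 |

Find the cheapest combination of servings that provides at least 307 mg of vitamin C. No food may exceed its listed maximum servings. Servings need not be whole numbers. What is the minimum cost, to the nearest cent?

$2.45

Cost per mg of vitamin C: bell pepper $0.0080, broccoli $0.0131, sweet potato $0.0219.
Take 2.132 servings of bell pepper: +307.0 mg vitamin C for $2.45 (total $2.45, still need 0.0 mg).
Greedy by cheapest-per-mg is optimal for a single linear constraint, so the minimum cost is $2.45.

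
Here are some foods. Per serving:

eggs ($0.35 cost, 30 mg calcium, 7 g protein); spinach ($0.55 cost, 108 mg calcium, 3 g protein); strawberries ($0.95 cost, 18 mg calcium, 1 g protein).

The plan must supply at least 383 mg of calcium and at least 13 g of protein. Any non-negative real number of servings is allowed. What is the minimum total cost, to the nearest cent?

$2.03

An LP optimum is at a vertex; with two nutrient constraints at most two foods are used. Check each candidate.
eggs only: max(383/30, 13/7) = 12.77 servings → $4.47.
spinach only: max(383/108, 13/3) = 4.333 servings → $2.38.
strawberries only: max(383/18, 13/1) = 21.28 servings → $20.21.
eggs + spinach with both tight: 0.3829 servings and 3.44 servings → $2.03.
eggs + strawberries: the both-tight solution has a negative serving — not a feasible corner.
spinach + strawberries with both tight: 2.759 servings and 4.722 servings → $6.00.
So the least-cost plan costs $2.03.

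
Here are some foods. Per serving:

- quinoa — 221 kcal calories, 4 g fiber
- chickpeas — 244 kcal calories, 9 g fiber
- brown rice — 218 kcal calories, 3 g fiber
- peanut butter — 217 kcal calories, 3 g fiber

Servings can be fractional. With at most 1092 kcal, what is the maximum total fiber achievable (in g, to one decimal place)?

Fiber per kcal: chickpeas 0.03689, quinoa 0.0181, peanut butter 0.01382, brown rice 0.01376.
With no serving limits, spend the whole calories allowance on chickpeas: 1092 kcal / 244 kcal × 9 g = 40.3 g.

40.3 g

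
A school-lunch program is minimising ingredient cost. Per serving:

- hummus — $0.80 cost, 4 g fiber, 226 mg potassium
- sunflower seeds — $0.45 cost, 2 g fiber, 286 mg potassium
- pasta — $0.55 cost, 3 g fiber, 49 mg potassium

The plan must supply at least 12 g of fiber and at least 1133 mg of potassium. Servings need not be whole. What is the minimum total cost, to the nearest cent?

Compare the cost at each extreme point of the feasible region.
hummus only: max(12/4, 1133/226) = 5.013 servings → $4.01.
sunflower seeds only: max(12/2, 1133/286) = 6 servings → $2.70.
pasta only: max(12/3, 1133/49) = 23.12 servings → $12.72.
hummus + sunflower seeds with both tight: 1.685 servings and 2.63 servings → $2.53.
hummus + pasta: the both-tight solution has a negative serving — not a feasible corner.
sunflower seeds + pasta with both tight: 3.699 servings and 1.534 servings → $2.51.
Cheapest feasible corner: $2.51.

$2.51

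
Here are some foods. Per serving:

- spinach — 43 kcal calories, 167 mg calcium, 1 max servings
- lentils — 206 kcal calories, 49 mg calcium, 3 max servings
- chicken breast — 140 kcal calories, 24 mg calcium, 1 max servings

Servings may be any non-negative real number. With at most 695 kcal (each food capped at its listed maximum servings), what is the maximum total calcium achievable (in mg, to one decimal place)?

319.8 mg

Calcium per kcal: spinach 3.884, lentils 0.2379, chicken breast 0.1714.
Take 1 serving of spinach: uses 43 kcal, +167.0 mg calcium (running total 167.0 mg).
Take 3 servings of lentils: uses 618 kcal, +147.0 mg calcium (running total 314.0 mg).
Take 0.2429 servings of chicken breast: uses 34 kcal, +5.8 mg calcium (running total 319.8 mg).
Filling greedily by calcium-per-kcal is optimal for one linear limit, giving 319.8 mg.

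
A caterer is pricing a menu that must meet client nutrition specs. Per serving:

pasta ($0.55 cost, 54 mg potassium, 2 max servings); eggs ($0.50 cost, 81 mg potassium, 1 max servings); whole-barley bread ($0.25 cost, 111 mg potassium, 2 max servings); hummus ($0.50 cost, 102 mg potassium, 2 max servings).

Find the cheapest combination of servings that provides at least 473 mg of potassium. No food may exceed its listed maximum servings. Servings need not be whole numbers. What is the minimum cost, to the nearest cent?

Cost per mg of potassium: whole-barley bread $0.0023, hummus $0.0049, eggs $0.0062, pasta $0.0102.
Take 2 servings of whole-barley bread: +222.0 mg potassium for $0.50 (total $0.50, still need 251.0 mg).
Take 2 servings of hummus: +204.0 mg potassium for $1.00 (total $1.50, still need 47.0 mg).
Take 0.5802 servings of eggs: +47.0 mg potassium for $0.29 (total $1.79, still need 0.0 mg).
Greedy by cheapest-per-mg is optimal for a single linear constraint, so the minimum cost is $1.79.

$1.79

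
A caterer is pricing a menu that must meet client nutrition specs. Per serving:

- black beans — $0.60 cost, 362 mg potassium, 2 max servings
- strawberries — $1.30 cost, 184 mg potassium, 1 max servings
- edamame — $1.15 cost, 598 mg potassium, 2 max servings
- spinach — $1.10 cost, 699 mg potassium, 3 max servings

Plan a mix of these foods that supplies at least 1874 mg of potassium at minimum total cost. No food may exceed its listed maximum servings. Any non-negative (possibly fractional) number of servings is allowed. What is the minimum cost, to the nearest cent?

Cost per mg of potassium: spinach $0.0016, black beans $0.0017, edamame $0.0019, strawberries $0.0071.
Take 2.681 servings of spinach: +1874.0 mg potassium for $2.95 (total $2.95, still need 0.0 mg).
Greedy by cheapest-per-mg is optimal for a single linear constraint, so the minimum cost is $2.95.

$2.95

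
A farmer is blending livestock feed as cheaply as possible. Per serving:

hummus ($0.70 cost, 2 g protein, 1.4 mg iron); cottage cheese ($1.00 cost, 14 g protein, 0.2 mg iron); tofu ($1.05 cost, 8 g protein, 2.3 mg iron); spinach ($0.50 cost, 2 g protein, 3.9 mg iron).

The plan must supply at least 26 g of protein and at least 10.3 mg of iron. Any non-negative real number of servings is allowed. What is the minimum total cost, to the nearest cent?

$2.77

At the optimum either one food covers both requirements or two foods hit both targets exactly; no other combination can be cheaper.
hummus only: max(26/2, 10.3/1.4) = 13 servings → $9.10.
cottage cheese only: max(26/14, 10.3/0.2) = 51.5 servings → $51.50.
tofu only: max(26/8, 10.3/2.3) = 4.478 servings → $4.70.
spinach only: max(26/2, 10.3/3.9) = 13 servings → $6.50.
hummus + cottage cheese with both tight: 7.24 servings and 0.8229 servings → $5.89.
hummus + tofu with both tight: 3.424 servings and 2.394 servings → $4.91.
hummus + spinach: the both-tight solution has a negative serving — not a feasible corner.
cottage cheese + tofu with both targets exact would need a negative amount; discard.
cottage cheese + spinach with both tight: 1.491 servings and 2.565 servings → $2.77.
tofu + spinach with both tight: 3.038 servings and 0.8496 servings → $3.61.
The minimum over all feasible corners is $2.77.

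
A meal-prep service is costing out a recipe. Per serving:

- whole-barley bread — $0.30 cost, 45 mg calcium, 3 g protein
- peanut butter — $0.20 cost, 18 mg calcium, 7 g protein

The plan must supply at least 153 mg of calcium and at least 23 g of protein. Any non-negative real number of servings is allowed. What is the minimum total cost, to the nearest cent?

$1.20

The cheapest plan sits at a corner of the feasible region — with two constraints it uses at most two foods.
whole-barley bread only: max(153/45, 23/3) = 7.667 servings → $2.30.
peanut butter only: max(153/18, 23/7) = 8.5 servings → $1.70.
whole-barley bread + peanut butter with both tight: 2.517 servings and 2.207 servings → $1.20.
So the least-cost plan costs $1.20.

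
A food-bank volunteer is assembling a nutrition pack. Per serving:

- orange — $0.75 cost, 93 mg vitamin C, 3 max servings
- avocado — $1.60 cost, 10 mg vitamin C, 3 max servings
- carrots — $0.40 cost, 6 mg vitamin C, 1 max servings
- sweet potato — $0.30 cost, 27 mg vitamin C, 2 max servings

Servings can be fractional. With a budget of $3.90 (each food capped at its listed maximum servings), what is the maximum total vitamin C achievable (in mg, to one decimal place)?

343.1 mg

Vitamin C per dollar: orange 124, sweet potato 90, carrots 15, avocado 6.25.
Take 3 servings of orange: spends $2.25, +279.0 mg vitamin C (running total 279.0 mg).
Take 2 servings of sweet potato: spends $0.60, +54.0 mg vitamin C (running total 333.0 mg).
Take 1 serving of carrots: spends $0.40, +6.0 mg vitamin C (running total 339.0 mg).
Take 0.4062 servings of avocado: spends $0.65, +4.1 mg vitamin C (running total 343.1 mg).
Greedy by best ratio exhausts the cost allowance optimally: 343.1 mg.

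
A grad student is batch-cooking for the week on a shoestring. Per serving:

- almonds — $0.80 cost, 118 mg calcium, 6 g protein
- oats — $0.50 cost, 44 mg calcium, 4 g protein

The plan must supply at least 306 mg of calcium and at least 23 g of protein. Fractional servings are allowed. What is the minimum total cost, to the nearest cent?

almonds only: max(306/118, 23/6) = 3.833 servings → $3.07.
oats only: max(306/44, 23/4) = 6.955 servings → $3.48.
almonds + oats with both tight: 1.019 servings and 4.221 servings → $2.93.
The minimum over all feasible corners is $2.93.

$2.93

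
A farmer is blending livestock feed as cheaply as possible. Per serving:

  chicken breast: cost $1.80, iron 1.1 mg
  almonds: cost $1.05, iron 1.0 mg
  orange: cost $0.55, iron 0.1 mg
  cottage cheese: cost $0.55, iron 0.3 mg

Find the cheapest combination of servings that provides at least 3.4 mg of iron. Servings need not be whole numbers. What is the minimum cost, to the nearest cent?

Cost per mg of iron: almonds $1.0500, chicken breast $1.6364, cottage cheese $1.8333, orange $5.5000.
With no serving limits, use only almonds: 3.4 mg / 1.0 mg = 3.4 servings × $1.05 = $3.57.

$3.57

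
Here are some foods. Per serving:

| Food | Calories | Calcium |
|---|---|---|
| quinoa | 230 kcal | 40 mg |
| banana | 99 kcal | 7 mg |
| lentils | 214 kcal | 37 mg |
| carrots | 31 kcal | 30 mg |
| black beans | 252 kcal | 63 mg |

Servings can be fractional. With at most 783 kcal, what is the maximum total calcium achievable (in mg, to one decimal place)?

Calcium per kcal: carrots 0.9677, black beans 0.25, quinoa 0.1739, lentils 0.1729, banana 0.07071.
With no serving limits, spend the whole calories allowance on carrots: 783 kcal / 31 kcal × 30 mg = 757.7 mg.

757.7 mg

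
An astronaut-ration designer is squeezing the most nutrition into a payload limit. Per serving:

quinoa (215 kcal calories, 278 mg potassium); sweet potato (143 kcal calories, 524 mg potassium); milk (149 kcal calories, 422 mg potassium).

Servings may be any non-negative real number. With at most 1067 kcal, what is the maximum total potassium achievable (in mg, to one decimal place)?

Potassium per kcal: sweet potato 3.664, milk 2.832, quinoa 1.293.
With no serving limits, spend the whole calories allowance on sweet potato: 1067 kcal / 143 kcal × 524 mg = 3909.8 mg.

3909.8 mg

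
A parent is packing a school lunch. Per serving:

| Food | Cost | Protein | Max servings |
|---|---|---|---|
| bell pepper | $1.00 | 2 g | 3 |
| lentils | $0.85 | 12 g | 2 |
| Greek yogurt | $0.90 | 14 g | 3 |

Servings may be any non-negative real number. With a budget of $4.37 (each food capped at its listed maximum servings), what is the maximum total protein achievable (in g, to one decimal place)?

65.6 g

Protein per dollar: Greek yogurt 15.56, lentils 14.12, bell pepper 2.
Take 3 servings of Greek yogurt: spends $2.70, +42.0 g protein (running total 42.0 g).
Take 1.965 servings of lentils: spends $1.67, +23.6 g protein (running total 65.6 g).
Filling greedily by protein-per-dollar is optimal for one linear limit, giving 65.6 g.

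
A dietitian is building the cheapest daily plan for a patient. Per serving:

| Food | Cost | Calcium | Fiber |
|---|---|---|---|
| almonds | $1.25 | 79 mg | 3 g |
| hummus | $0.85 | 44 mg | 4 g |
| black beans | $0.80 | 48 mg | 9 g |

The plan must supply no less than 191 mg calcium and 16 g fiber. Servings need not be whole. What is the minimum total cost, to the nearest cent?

Check every corner: each single food scaled to meet both minima, and each pair solved so both constraints bind.
almonds only: max(191/79, 16/3) = 5.333 servings → $6.67.
hummus only: max(191/44, 16/4) = 4.341 servings → $3.69.
black beans only: max(191/48, 16/9) = 3.979 servings → $3.18.
almonds + hummus with both tight: 0.3261 servings and 3.755 servings → $3.60.
almonds + black beans with both tight: 1.677 servings and 1.219 servings → $3.07.
hummus + black beans: intersection lies outside the first quadrant.
Cheapest feasible corner: $3.07.

$3.07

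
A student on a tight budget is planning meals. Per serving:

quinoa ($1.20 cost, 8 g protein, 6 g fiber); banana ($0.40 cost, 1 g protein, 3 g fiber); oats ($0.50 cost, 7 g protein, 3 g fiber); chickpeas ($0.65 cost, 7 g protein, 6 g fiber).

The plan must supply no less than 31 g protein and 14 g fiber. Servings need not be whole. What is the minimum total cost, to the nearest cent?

A basic optimal solution has at most two foods positive. Try each food alone and each pair with both targets met exactly.
quinoa only: max(31/8, 14/6) = 3.875 servings → $4.65.
banana only: max(31/1, 14/3) = 31 servings → $12.40.
oats only: max(31/7, 14/3) = 4.667 servings → $2.33.
chickpeas only: max(31/7, 14/6) = 4.429 servings → $2.88.
quinoa + banana with both targets exact would need a negative amount; discard.
quinoa + oats with both tight: 0.2778 servings and 4.111 servings → $2.39.
quinoa + chickpeas: intersection lies outside the first quadrant.
banana + oats with both tight: 0.2778 servings and 4.389 servings → $2.31.
banana + chickpeas with both targets exact would need a negative amount; discard.
oats + chickpeas with both tight: 4.19 servings and 0.2381 servings → $2.25.
So the least-cost plan costs $2.25.

$2.25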